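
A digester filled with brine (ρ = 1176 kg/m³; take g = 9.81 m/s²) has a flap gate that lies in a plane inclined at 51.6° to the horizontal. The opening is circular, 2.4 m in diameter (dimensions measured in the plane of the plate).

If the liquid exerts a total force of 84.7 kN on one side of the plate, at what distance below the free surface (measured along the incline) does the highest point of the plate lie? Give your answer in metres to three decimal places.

y_top ≈ 0.871 m

γ = ρg = 1176 × 9.81 / 1000 = 11.53656 kN/m³.
A = π(1.2)² = 4.52389 m².
From F = γ·h_c·A, the centroid depth is h_c = 84.7/(11.53656 × 4.52389) = 1.62291 m.
Let θ = 51.6° be the plate's angle to the horizontal; measure y along the incline from where the plane meets the free surface. Vertical depth h = y·sinθ with sinθ = 0.783693.
Along the incline, y_c = h_c/sinθ = 1.62291/0.783693 = 2.07085 m.
The centroid is at the centre, 1.2 m below the top of the plate, so the highest point sits at y_top = 2.07085 − 1.2 = 0.87085 m along the incline.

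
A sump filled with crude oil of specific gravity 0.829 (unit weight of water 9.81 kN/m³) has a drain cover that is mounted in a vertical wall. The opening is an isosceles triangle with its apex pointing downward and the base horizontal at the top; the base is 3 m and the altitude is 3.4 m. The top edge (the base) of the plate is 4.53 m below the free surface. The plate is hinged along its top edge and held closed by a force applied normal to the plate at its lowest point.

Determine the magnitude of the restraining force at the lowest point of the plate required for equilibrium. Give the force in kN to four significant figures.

P ≈ 86.13 kN

γ = 0.829 × 9.81 = 8.13249 kN/m³.
With the apex down, the centroid sits h/3 = 3.4/3 = 1.13333 m below the base (the top edge), so the centroid depth is h_c = 4.53 + 1.13333 = 5.66333 m.
A = ½ × 3 × 3.4 = 5.1 m².
Resultant F = γ·h_c·A = 8.13249 × 5.66333 × 5.1 = 234.891 kN.
I_c = b·h³/36 = 3 × 3.4³/36 = 3.27533 m⁴.
Centre of pressure: y_p = y_c + I_c/(y_c·A) = 5.66333 + 3.27533/(5.66333 × 5.1) = 5.66333 + 0.1134 = 5.77673 m along the plane.
The resultant acts 1.13333 + 0.1134 = 1.24673 m (along the plate) below the hinge at the top edge, so the moment about the hinge is M = F × 1.24673 = 234.891 × 1.24673 = 292.846 kN·m.
A normal force at the bottom, 3.4 m from the hinge, must supply this moment: P = 292.846/3.4 = 86.1312 kN.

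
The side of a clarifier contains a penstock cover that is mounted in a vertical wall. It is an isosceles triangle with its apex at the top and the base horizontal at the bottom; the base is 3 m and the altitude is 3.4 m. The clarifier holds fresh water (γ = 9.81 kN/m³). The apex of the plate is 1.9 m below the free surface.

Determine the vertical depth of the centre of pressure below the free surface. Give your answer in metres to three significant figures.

h_p = 4.32 m

γ = 9.81 kN/m³.
With the apex up, the centroid sits 2h/3 = 2 × 3.4/3 = 2.26667 m below the apex, so the centroid depth is h_c = 1.9 + 2.26667 = 4.16667 m.
A = ½ × 3 × 3.4 = 5.1 m².
Resultant F = γ·h_c·A = 9.81 × 4.16667 × 5.1 = 208.463 kN.
I_c = b·h³/36 = 3 × 3.4³/36 = 3.27533 m⁴.
Centre of pressure: y_p = y_c + I_c/(y_c·A) = 4.16667 + 3.27533/(4.16667 × 5.1) = 4.16667 + 0.154133 = 4.3208 m along the plane.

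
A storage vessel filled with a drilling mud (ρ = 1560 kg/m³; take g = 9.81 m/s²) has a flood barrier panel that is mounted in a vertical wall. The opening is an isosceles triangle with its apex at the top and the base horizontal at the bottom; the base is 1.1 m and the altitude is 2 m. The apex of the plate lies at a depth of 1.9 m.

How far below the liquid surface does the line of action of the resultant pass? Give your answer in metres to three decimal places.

h_p = 3.302 m

γ = ρg = 1560 × 9.81 / 1000 = 15.3036 kN/m³.
With the apex up, the centroid sits 2h/3 = 2 × 2/3 = 1.33333 m below the apex, so the centroid depth is h_c = 1.9 + 1.33333 = 3.23333 m.
A = ½ × 1.1 × 2 = 1.1 m².
Resultant F = γ·h_c·A = 15.3036 × 3.23333 × 1.1 = 54.4297 kN.
I_c = b·h³/36 = 1.1 × 2³/36 = 0.244444 m⁴.
Centre of pressure: y_p = y_c + I_c/(y_c·A) = 3.23333 + 0.244444/(3.23333 × 1.1) = 3.23333 + 0.0687285 = 3.30206 m along the plane.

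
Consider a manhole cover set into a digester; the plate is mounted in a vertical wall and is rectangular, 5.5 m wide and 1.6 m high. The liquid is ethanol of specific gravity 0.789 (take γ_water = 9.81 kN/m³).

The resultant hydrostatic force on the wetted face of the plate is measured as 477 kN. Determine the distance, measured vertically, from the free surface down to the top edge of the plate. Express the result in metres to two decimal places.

γ = 0.789 × 9.81 = 7.74009 kN/m³.
A = 5.5 × 1.6 = 8.8 m².
From F = γ·h_c·A, the centroid depth is h_c = 477/(7.74009 × 8.8) = 7.00309 m.
The centroid lies 1.6/2 = 0.8 m below the top edge, so the top edge sits at h_top = 7.00309 − 0.8 = 6.20309 m below the surface.

d_top ≈ 6.20 m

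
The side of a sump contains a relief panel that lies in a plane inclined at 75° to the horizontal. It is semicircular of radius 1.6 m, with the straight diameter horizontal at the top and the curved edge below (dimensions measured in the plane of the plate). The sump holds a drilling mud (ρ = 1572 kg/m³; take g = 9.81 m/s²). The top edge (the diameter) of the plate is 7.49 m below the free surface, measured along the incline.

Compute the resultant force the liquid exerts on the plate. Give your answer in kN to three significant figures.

γ = ρg = 1572 × 9.81 / 1000 = 15.42132 kN/m³.
Let θ = 75° be the plate's angle to the horizontal; measure y along the incline from where the plane meets the free surface. Vertical depth h = y·sinθ with sinθ = 0.965926.
The centroid of a semicircle lies 4r/(3π) = 0.679061 m from the diameter, here below the top edge, so y_c = 7.49 + 0.679061 = 8.16906 m and h_c = 8.16906 × 0.965926 = 7.89071 m.
A = πr²/2 = π × 1.6²/2 = 4.02124 m².
Resultant F = γ·h_c·A = 15.42132 × 7.89071 × 4.02124 = 489.325 kN.

F ≈ 489 kN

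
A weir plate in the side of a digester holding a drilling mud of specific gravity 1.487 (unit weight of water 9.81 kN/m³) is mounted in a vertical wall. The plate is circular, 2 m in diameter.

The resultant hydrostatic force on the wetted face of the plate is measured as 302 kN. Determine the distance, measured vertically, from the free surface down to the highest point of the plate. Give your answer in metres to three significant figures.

d_top ≈ 5.59 m

γ = 1.487 × 9.81 = 14.58747 kN/m³.
A = π(1)² = 3.14159 m².
From F = γ·h_c·A, the centroid depth is h_c = 302/(14.58747 × 3.14159) = 6.58988 m.
The centroid is at the centre, 1 m below the top of the plate, so the highest point sits at h_top = 6.58988 − 1 = 5.58988 m below the surface.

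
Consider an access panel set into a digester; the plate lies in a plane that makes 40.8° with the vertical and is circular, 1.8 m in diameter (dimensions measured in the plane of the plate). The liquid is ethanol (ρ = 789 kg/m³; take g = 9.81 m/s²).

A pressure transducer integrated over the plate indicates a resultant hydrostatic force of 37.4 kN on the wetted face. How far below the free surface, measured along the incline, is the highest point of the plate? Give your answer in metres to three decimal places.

y_top ≈ 1.608 m

γ = ρg = 789 × 9.81 / 1000 = 7.74009 kN/m³.
A = π(0.9)² = 2.54469 m².
From F = γ·h_c·A, the centroid depth is h_c = 37.4/(7.74009 × 2.54469) = 1.89885 m.
The plate makes 40.8° with the vertical, i.e. θ = 90° − 40.8° = 49.2° to the horizontal. Measuring y along the incline from the free-surface line, vertical depth h = y·sinθ with sinθ = 0.756995.
Along the incline, y_c = h_c/sinθ = 1.89885/0.756995 = 2.5084 m.
The centroid is at the centre, 0.9 m below the top of the plate, so the highest point sits at y_top = 2.5084 − 0.9 = 1.6084 m along the incline.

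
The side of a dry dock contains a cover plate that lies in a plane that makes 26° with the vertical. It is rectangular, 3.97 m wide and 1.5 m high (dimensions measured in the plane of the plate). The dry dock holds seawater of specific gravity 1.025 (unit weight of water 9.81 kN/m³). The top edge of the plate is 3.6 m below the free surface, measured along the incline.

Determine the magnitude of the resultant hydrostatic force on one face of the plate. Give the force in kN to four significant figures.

γ = 1.025 × 9.81 = 10.05525 kN/m³.
The plate makes 26° with the vertical, i.e. θ = 90° − 26° = 64° to the horizontal. Measuring y along the incline from the free-surface line, vertical depth h = y·sinθ with sinθ = 0.898794.
The centroid lies 1.5/2 = 0.75 m below the top edge, so y_c = 3.6 + 0.75 = 4.35 m and h_c = 4.35 × 0.898794 = 3.90975 m.
A = 3.97 × 1.5 = 5.955 m².
Resultant F = γ·h_c·A = 10.05525 × 3.90975 × 5.955 = 234.112 kN.

F ≈ 234.1 kN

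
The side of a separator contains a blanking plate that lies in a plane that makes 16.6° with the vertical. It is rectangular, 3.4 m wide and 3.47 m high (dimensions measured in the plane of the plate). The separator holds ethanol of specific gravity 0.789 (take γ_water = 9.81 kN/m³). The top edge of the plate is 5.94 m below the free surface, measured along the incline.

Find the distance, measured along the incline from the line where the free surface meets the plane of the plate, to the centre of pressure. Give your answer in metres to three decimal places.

γ = 0.789 × 9.81 = 7.74009 kN/m³.
The plate makes 16.6° with the vertical, i.e. θ = 90° − 16.6° = 73.4° to the horizontal. Measuring y along the incline from the free-surface line, vertical depth h = y·sinθ with sinθ = 0.958323.
The centroid lies 3.47/2 = 1.735 m below the top edge, so y_c = 5.94 + 1.735 = 7.675 m and h_c = 7.675 × 0.958323 = 7.35513 m.
A = 3.4 × 3.47 = 11.798 m².
Resultant F = γ·h_c·A = 7.74009 × 7.35513 × 11.798 = 671.653 kN.
I_c = b·h³/12 = 3.4 × 3.47³/12 = 11.8382 m⁴.
Centre of pressure: y_p = y_c + I_c/(y_c·A) = 7.675 + 11.8382/(7.675 × 11.798) = 7.675 + 0.130737 = 7.80574 m along the plane.

y_p = 7.806 m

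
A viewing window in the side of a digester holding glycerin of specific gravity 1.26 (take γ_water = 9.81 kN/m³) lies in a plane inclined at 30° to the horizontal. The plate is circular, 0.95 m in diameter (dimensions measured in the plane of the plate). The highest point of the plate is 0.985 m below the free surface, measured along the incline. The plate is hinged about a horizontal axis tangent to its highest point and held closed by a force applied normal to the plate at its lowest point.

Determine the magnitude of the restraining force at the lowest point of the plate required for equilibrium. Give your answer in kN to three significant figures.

P ≈ 3.46 kN

γ = 1.26 × 9.81 = 12.3606 kN/m³.
Let θ = 30° be the plate's angle to the horizontal; measure y along the incline from where the plane meets the free surface. Vertical depth h = y·sinθ with sinθ = 0.500000.
The centroid is at the centre, 0.475 m below the top of the plate, so y_c = 0.985 + 0.475 = 1.46 m and h_c = 1.46 × 0.500000 = 0.73 m.
A = π(0.475)² = 0.708822 m².
Resultant F = γ·h_c·A = 12.3606 × 0.73 × 0.708822 = 6.39587 kN.
I_c = πr⁴/4 = π × 0.475⁴/4 = 0.039982 m⁴.
Centre of pressure: y_p = y_c + I_c/(y_c·A) = 1.46 + 0.039982/(1.46 × 0.708822) = 1.46 + 0.0386344 = 1.49863 m along the plane.
The resultant acts 0.475 + 0.0386344 = 0.513634 m (along the plate) below the hinge at the top edge, so the moment about the hinge is M = F × 0.513634 = 6.39587 × 0.513634 = 3.28514 kN·m.
A normal force at the bottom, 0.95 m from the hinge, must supply this moment: P = 3.28514/0.95 = 3.45804 kN.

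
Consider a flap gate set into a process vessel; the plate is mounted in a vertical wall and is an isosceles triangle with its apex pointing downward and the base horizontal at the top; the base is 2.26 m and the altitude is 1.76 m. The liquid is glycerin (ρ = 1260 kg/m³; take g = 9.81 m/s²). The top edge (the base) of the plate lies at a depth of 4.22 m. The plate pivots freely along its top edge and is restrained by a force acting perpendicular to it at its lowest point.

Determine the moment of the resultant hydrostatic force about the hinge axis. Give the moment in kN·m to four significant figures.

M ≈ 73.55 kN·m

γ = ρg = 1260 × 9.81 / 1000 = 12.3606 kN/m³.
With the apex down, the centroid sits h/3 = 1.76/3 = 0.586667 m below the base (the top edge), so the centroid depth is h_c = 4.22 + 0.586667 = 4.80667 m.
A = ½ × 2.26 × 1.76 = 1.9888 m².
Resultant F = γ·h_c·A = 12.3606 × 4.80667 × 1.9888 = 118.161 kN.
I_c = b·h³/36 = 2.26 × 1.76³/36 = 0.34225 m⁴.
Centre of pressure: y_p = y_c + I_c/(y_c·A) = 4.80667 + 0.34225/(4.80667 × 1.9888) = 4.80667 + 0.0358021 = 4.84247 m along the plane.
The resultant acts 0.586667 + 0.0358021 = 0.622469 m (along the plate) below the hinge at the top edge, so the moment about the hinge is M = F × 0.622469 = 118.161 × 0.622469 = 73.5516 kN·m.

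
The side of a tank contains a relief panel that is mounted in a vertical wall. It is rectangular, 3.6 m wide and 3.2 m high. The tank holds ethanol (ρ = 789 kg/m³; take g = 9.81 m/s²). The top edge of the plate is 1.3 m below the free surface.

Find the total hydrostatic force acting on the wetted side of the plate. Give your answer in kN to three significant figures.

γ = ρg = 789 × 9.81 / 1000 = 7.74009 kN/m³.
The centroid lies 3.2/2 = 1.6 m below the top edge, so the centroid depth is h_c = 1.3 + 1.6 = 2.9 m.
A = 3.6 × 3.2 = 11.52 m².
Resultant F = γ·h_c·A = 7.74009 × 2.9 × 11.52 = 258.581 kN.

F ≈ 259 kN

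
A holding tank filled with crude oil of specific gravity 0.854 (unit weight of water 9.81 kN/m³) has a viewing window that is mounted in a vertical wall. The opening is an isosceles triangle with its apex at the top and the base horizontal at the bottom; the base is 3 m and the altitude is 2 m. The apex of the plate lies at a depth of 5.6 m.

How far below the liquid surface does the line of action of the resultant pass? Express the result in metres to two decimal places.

h_p = 6.97 m

γ = 0.854 × 9.81 = 8.37774 kN/m³.
With the apex up, the centroid sits 2h/3 = 2 × 2/3 = 1.33333 m below the apex, so the centroid depth is h_c = 5.6 + 1.33333 = 6.93333 m.
A = ½ × 3 × 2 = 3 m².
Resultant F = γ·h_c·A = 8.37774 × 6.93333 × 3 = 174.257 kN.
I_c = b·h³/36 = 3 × 2³/36 = 0.666667 m⁴.
Centre of pressure: y_p = y_c + I_c/(y_c·A) = 6.93333 + 0.666667/(6.93333 × 3) = 6.93333 + 0.0320513 = 6.96538 m along the plane.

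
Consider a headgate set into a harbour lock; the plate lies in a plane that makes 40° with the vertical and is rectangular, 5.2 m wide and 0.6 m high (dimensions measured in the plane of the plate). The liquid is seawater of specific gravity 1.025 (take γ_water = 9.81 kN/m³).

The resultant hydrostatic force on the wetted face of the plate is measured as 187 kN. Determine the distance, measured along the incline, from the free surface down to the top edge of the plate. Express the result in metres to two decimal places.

γ = 1.025 × 9.81 = 10.05525 kN/m³.
A = 5.2 × 0.6 = 3.12 m².
From F = γ·h_c·A, the centroid depth is h_c = 187/(10.05525 × 3.12) = 5.96066 m.
The plate makes 40° with the vertical, i.e. θ = 90° − 40° = 50° to the horizontal. Measuring y along the incline from the free-surface line, vertical depth h = y·sinθ with sinθ = 0.766044.
Along the incline, y_c = h_c/sinθ = 5.96066/0.766044 = 7.78109 m.
The centroid lies 0.6/2 = 0.3 m below the top edge, so the top edge sits at y_top = 7.78109 − 0.3 = 7.48109 m along the incline.

y_top ≈ 7.48 m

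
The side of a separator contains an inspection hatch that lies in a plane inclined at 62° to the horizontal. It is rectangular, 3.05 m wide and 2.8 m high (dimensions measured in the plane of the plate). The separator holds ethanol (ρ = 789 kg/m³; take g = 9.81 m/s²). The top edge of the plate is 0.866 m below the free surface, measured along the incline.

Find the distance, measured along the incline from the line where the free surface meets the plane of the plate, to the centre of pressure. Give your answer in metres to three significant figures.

y_p = 2.55 m

γ = ρg = 789 × 9.81 / 1000 = 7.74009 kN/m³.
Let θ = 62° be the plate's angle to the horizontal; measure y along the incline from where the plane meets the free surface. Vertical depth h = y·sinθ with sinθ = 0.882948.
The centroid lies 2.8/2 = 1.4 m below the top edge, so y_c = 0.866 + 1.4 = 2.266 m and h_c = 2.266 × 0.882948 = 2.00076 m.
A = 3.05 × 2.8 = 8.54 m².
Resultant F = γ·h_c·A = 7.74009 × 2.00076 × 8.54 = 132.251 kN.
I_c = b·h³/12 = 3.05 × 2.8³/12 = 5.57947 m⁴.
Centre of pressure: y_p = y_c + I_c/(y_c·A) = 2.266 + 5.57947/(2.266 × 8.54) = 2.266 + 0.28832 = 2.55432 m along the plane.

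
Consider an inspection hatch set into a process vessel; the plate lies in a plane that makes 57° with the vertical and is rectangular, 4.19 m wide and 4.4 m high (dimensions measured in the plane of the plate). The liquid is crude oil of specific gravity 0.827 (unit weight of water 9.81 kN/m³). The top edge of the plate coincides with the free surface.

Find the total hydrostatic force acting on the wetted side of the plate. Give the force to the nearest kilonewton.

F ≈ 179 kN

γ = 0.827 × 9.81 = 8.11287 kN/m³.
The plate makes 57° with the vertical, i.e. θ = 90° − 57° = 33° to the horizontal. Measuring y along the incline from the free-surface line, vertical depth h = y·sinθ with sinθ = 0.544639.
The centroid lies 4.4/2 = 2.2 m below the top edge, so y_c = 2.2 m and h_c = 2.2 × 0.544639 = 1.19821 m.
A = 4.19 × 4.4 = 18.436 m².
Resultant F = γ·h_c·A = 8.11287 × 1.19821 × 18.436 = 179.215 kN.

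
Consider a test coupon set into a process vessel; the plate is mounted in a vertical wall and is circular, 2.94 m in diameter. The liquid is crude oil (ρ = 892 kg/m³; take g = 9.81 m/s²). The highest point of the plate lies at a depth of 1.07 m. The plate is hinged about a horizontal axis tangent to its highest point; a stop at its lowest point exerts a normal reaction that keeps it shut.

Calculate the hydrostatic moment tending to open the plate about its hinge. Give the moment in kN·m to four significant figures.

M ≈ 253.9 kN·m

γ = ρg = 892 × 9.81 / 1000 = 8.75052 kN/m³.
The centroid is at the centre, 1.47 m below the top of the plate, so the centroid depth is h_c = 1.07 + 1.47 = 2.54 m.
A = π(1.47)² = 6.78867 m².
Resultant F = γ·h_c·A = 8.75052 × 2.54 × 6.78867 = 150.887 kN.
I_c = πr⁴/4 = π × 1.47⁴/4 = 3.66741 m⁴.
Centre of pressure: y_p = y_c + I_c/(y_c·A) = 2.54 + 3.66741/(2.54 × 6.78867) = 2.54 + 0.212687 = 2.75269 m along the plane.
The resultant acts 1.47 + 0.212687 = 1.68269 m (along the plate) below the hinge at the top edge, so the moment about the hinge is M = F × 1.68269 = 150.887 × 1.68269 = 253.896 kN·m.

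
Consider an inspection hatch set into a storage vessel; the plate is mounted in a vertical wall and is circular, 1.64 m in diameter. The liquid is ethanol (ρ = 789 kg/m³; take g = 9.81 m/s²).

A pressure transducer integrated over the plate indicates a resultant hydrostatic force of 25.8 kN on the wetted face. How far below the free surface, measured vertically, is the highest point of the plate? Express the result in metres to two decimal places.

d_top ≈ 0.76 m

γ = ρg = 789 × 9.81 / 1000 = 7.74009 kN/m³.
A = π(0.82)² = 2.11241 m².
From F = γ·h_c·A, the centroid depth is h_c = 25.8/(7.74009 × 2.11241) = 1.57796 m.
The centroid is at the centre, 0.82 m below the top of the plate, so the highest point sits at h_top = 1.57796 − 0.82 = 0.75796 m below the surface.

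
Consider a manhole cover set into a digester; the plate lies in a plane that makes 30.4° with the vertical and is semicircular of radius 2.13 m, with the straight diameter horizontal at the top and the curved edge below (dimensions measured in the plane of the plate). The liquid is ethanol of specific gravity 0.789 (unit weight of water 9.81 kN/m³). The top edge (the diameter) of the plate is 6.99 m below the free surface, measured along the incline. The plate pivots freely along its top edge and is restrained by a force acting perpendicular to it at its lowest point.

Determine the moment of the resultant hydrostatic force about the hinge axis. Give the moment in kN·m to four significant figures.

γ = 0.789 × 9.81 = 7.74009 kN/m³.
The plate makes 30.4° with the vertical, i.e. θ = 90° − 30.4° = 59.6° to the horizontal. Measuring y along the incline from the free-surface line, vertical depth h = y·sinθ with sinθ = 0.862514.
The centroid of a semicircle lies 4r/(3π) = 0.904 m from the diameter, here below the top edge, so y_c = 6.99 + 0.904 = 7.894 m and h_c = 7.894 × 0.862514 = 6.80869 m.
A = πr²/2 = π × 2.13²/2 = 7.12655 m².
Resultant F = γ·h_c·A = 7.74009 × 6.80869 × 7.12655 = 375.568 kN.
I_c = (π/8 − 8/(9π))·r⁴ = 0.109757 × 2.13⁴ = 2.25918 m⁴.
Centre of pressure: y_p = y_c + I_c/(y_c·A) = 7.894 + 2.25918/(7.894 × 7.12655) = 7.894 + 0.0401582 = 7.93416 m along the plane.
The resultant acts 0.904 + 0.0401582 = 0.944158 m (along the plate) below the hinge at the top edge, so the moment about the hinge is M = F × 0.944158 = 375.568 × 0.944158 = 354.596 kN·m.

M ≈ 354.6 kN·m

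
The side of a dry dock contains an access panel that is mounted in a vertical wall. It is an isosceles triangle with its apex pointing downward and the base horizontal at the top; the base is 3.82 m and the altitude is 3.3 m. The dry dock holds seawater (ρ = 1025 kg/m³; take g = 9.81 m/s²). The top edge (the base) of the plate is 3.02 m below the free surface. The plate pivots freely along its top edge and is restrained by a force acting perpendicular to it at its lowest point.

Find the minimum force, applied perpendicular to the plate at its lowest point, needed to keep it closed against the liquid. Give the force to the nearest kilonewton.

P ≈ 99 kN

γ = ρg = 1025 × 9.81 / 1000 = 10.05525 kN/m³.
With the apex down, the centroid sits h/3 = 3.3/3 = 1.1 m below the base (the top edge), so the centroid depth is h_c = 3.02 + 1.1 = 4.12 m.
A = ½ × 3.82 × 3.3 = 6.303 m².
Resultant F = γ·h_c·A = 10.05525 × 4.12 × 6.303 = 261.118 kN.
I_c = b·h³/36 = 3.82 × 3.3³/36 = 3.81331 m⁴.
Centre of pressure: y_p = y_c + I_c/(y_c·A) = 4.12 + 3.81331/(4.12 × 6.303) = 4.12 + 0.146844 = 4.26684 m along the plane.
The resultant acts 1.1 + 0.146844 = 1.24684 m (along the plate) below the hinge at the top edge, so the moment about the hinge is M = F × 1.24684 = 261.118 × 1.24684 = 325.572 kN·m.
A normal force at the bottom, 3.3 m from the hinge, must supply this moment: P = 325.572/3.3 = 98.6582 kN.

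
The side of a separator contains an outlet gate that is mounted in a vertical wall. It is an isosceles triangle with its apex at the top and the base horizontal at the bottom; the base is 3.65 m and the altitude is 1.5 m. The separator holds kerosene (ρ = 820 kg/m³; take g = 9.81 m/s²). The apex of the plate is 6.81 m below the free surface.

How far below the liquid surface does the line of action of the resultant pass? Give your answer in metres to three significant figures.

h_p = 7.83 m

γ = ρg = 820 × 9.81 / 1000 = 8.0442 kN/m³.
With the apex up, the centroid sits 2h/3 = 2 × 1.5/3 = 1 m below the apex, so the centroid depth is h_c = 6.81 + 1 = 7.81 m.
A = ½ × 3.65 × 1.5 = 2.7375 m².
Resultant F = γ·h_c·A = 8.0442 × 7.81 × 2.7375 = 171.984 kN.
I_c = b·h³/36 = 3.65 × 1.5³/36 = 0.342187 m⁴.
Centre of pressure: y_p = y_c + I_c/(y_c·A) = 7.81 + 0.342187/(7.81 × 2.7375) = 7.81 + 0.0160051 = 7.82601 m along the plane.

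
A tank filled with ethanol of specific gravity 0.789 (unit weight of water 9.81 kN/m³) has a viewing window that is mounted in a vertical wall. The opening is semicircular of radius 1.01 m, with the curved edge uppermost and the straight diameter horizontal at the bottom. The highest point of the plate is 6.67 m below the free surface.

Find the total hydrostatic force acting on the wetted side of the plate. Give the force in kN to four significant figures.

F ≈ 89.93 kN

γ = 0.789 × 9.81 = 7.74009 kN/m³.
The centroid lies 4r/(3π) = 0.428657 m above the diameter, so r − 4r/(3π) = 1.01 − 0.428657 = 0.581343 m below the topmost point, so the centroid depth is h_c = 6.67 + 0.581343 = 7.25134 m.
A = πr²/2 = π × 1.01²/2 = 1.60237 m².
Resultant F = γ·h_c·A = 7.74009 × 7.25134 × 1.60237 = 89.9347 kN.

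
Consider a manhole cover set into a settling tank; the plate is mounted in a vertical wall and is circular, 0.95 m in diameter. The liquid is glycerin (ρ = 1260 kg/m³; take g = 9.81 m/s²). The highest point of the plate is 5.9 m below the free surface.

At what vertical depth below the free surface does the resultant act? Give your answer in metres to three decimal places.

γ = ρg = 1260 × 9.81 / 1000 = 12.3606 kN/m³.
The centroid is at the centre, 0.475 m below the top of the plate, so the centroid depth is h_c = 5.9 + 0.475 = 6.375 m.
A = π(0.475)² = 0.708822 m².
Resultant F = γ·h_c·A = 12.3606 × 6.375 × 0.708822 = 55.8543 kN.
I_c = πr⁴/4 = π × 0.475⁴/4 = 0.039982 m⁴.
Centre of pressure: y_p = y_c + I_c/(y_c·A) = 6.375 + 0.039982/(6.375 × 0.708822) = 6.375 + 0.00884804 = 6.38385 m along the plane.

h_p = 6.384 m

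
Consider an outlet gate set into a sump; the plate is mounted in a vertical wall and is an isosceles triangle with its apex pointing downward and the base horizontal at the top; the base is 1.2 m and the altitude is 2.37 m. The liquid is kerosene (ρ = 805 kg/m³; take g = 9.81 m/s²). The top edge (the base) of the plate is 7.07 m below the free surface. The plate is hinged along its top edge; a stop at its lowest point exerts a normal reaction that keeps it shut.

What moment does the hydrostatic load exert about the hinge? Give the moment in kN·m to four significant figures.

γ = ρg = 805 × 9.81 / 1000 = 7.89705 kN/m³.
With the apex down, the centroid sits h/3 = 2.37/3 = 0.79 m below the base (the top edge), so the centroid depth is h_c = 7.07 + 0.79 = 7.86 m.
A = ½ × 1.2 × 2.37 = 1.422 m².
Resultant F = γ·h_c·A = 7.89705 × 7.86 × 1.422 = 88.2647 kN.
I_c = b·h³/36 = 1.2 × 2.37³/36 = 0.443735 m⁴.
Centre of pressure: y_p = y_c + I_c/(y_c·A) = 7.86 + 0.443735/(7.86 × 1.422) = 7.86 + 0.039701 = 7.8997 m along the plane.
The resultant acts 0.79 + 0.039701 = 0.829701 m (along the plate) below the hinge at the top edge, so the moment about the hinge is M = F × 0.829701 = 88.2647 × 0.829701 = 73.2333 kN·m.

M ≈ 73.23 kN·m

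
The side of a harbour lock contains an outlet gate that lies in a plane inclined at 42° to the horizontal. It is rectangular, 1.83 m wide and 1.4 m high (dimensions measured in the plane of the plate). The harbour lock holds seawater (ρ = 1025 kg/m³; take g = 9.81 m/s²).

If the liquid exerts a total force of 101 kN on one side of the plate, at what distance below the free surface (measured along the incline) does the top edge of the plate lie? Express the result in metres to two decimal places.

y_top ≈ 5.16 m

γ = ρg = 1025 × 9.81 / 1000 = 10.05525 kN/m³.
A = 1.83 × 1.4 = 2.562 m².
From F = γ·h_c·A, the centroid depth is h_c = 101/(10.05525 × 2.562) = 3.92057 m.
Let θ = 42° be the plate's angle to the horizontal; measure y along the incline from where the plane meets the free surface. Vertical depth h = y·sinθ with sinθ = 0.669131.
Along the incline, y_c = h_c/sinθ = 3.92057/0.669131 = 5.8592 m.
The centroid lies 1.4/2 = 0.7 m below the top edge, so the top edge sits at y_top = 5.8592 − 0.7 = 5.1592 m along the incline.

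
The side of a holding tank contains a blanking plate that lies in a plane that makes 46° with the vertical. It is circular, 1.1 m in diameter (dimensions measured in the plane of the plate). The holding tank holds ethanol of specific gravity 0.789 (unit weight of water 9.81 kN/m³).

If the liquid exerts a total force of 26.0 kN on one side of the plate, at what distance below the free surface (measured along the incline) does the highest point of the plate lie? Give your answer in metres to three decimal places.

y_top ≈ 4.538 m

γ = 0.789 × 9.81 = 7.74009 kN/m³.
A = π(0.55)² = 0.950332 m².
From F = γ·h_c·A, the centroid depth is h_c = 26.0/(7.74009 × 0.950332) = 3.5347 m.
The plate makes 46° with the vertical, i.e. θ = 90° − 46° = 44° to the horizontal. Measuring y along the incline from the free-surface line, vertical depth h = y·sinθ with sinθ = 0.694658.
Along the incline, y_c = h_c/sinθ = 3.5347/0.694658 = 5.0884 m.
The centroid is at the centre, 0.55 m below the top of the plate, so the highest point sits at y_top = 5.0884 − 0.55 = 4.5384 m along the incline.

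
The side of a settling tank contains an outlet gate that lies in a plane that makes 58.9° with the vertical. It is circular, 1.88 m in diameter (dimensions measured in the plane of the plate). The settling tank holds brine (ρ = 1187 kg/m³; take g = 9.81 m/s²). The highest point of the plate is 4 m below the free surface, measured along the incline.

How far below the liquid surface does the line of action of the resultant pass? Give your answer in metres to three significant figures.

h_p = 2.57 m

γ = ρg = 1187 × 9.81 / 1000 = 11.64447 kN/m³.
The plate makes 58.9° with the vertical, i.e. θ = 90° − 58.9° = 31.1° to the horizontal. Measuring y along the incline from the free-surface line, vertical depth h = y·sinθ with sinθ = 0.516533.
The centroid is at the centre, 0.94 m below the top of the plate, so y_c = 4 + 0.94 = 4.94 m and h_c = 4.94 × 0.516533 = 2.55167 m.
A = π(0.94)² = 2.77591 m².
Resultant F = γ·h_c·A = 11.64447 × 2.55167 × 2.77591 = 82.4802 kN.
I_c = πr⁴/4 = π × 0.94⁴/4 = 0.613199 m⁴.
Centre of pressure: y_p = y_c + I_c/(y_c·A) = 4.94 + 0.613199/(4.94 × 2.77591) = 4.94 + 0.0447166 = 4.98472 m along the plane.
Vertically, h_p = y_p·sinθ = 4.98472 × 0.516533 = 2.57477 m.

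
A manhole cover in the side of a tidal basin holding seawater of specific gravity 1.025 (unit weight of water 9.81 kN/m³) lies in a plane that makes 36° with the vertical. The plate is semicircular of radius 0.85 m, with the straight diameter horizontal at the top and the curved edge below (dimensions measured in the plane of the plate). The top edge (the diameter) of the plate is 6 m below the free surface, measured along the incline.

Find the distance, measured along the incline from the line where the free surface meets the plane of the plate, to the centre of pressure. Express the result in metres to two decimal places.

γ = 1.025 × 9.81 = 10.05525 kN/m³.
The plate makes 36° with the vertical, i.e. θ = 90° − 36° = 54° to the horizontal. Measuring y along the incline from the free-surface line, vertical depth h = y·sinθ with sinθ = 0.809017.
The centroid of a semicircle lies 4r/(3π) = 0.360751 m from the diameter, here below the top edge, so y_c = 6 + 0.360751 = 6.36075 m and h_c = 6.36075 × 0.809017 = 5.14595 m.
A = πr²/2 = π × 0.85²/2 = 1.1349 m².
Resultant F = γ·h_c·A = 10.05525 × 5.14595 × 1.1349 = 58.7241 kN.
I_c = (π/8 − 8/(9π))·r⁴ = 0.109757 × 0.85⁴ = 0.0572938 m⁴.
Centre of pressure: y_p = y_c + I_c/(y_c·A) = 6.36075 + 0.0572938/(6.36075 × 1.1349) = 6.36075 + 0.00793673 = 6.36869 m along the plane.

y_p = 6.37 m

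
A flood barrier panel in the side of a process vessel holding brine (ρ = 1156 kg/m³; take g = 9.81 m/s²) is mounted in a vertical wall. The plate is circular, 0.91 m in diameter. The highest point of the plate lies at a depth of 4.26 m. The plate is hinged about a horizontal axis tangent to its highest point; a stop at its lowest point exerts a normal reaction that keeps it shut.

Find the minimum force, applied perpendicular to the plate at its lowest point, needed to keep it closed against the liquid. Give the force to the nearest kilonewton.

γ = ρg = 1156 × 9.81 / 1000 = 11.34036 kN/m³.
The centroid is at the centre, 0.455 m below the top of the plate, so the centroid depth is h_c = 4.26 + 0.455 = 4.715 m.
A = π(0.455)² = 0.650388 m².
Resultant F = γ·h_c·A = 11.34036 × 4.715 × 0.650388 = 34.7761 kN.
I_c = πr⁴/4 = π × 0.455⁴/4 = 0.0336617 m⁴.
Centre of pressure: y_p = y_c + I_c/(y_c·A) = 4.715 + 0.0336617/(4.715 × 0.650388) = 4.715 + 0.010977 = 4.72598 m along the plane.
The resultant acts 0.455 + 0.010977 = 0.465977 m (along the plate) below the hinge at the top edge, so the moment about the hinge is M = F × 0.465977 = 34.7761 × 0.465977 = 16.2049 kN·m.
A normal force at the bottom, 0.91 m from the hinge, must supply this moment: P = 16.2049/0.91 = 17.8076 kN.

P ≈ 18 kN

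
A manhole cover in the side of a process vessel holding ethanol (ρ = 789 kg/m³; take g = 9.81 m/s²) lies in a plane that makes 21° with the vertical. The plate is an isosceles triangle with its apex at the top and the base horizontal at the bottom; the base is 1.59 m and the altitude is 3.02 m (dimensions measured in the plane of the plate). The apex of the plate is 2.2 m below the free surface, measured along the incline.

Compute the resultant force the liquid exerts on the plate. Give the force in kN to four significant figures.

F ≈ 73.10 kN

γ = ρg = 789 × 9.81 / 1000 = 7.74009 kN/m³.
The plate makes 21° with the vertical, i.e. θ = 90° − 21° = 69° to the horizontal. Measuring y along the incline from the free-surface line, vertical depth h = y·sinθ with sinθ = 0.933580.
With the apex up, the centroid sits 2h/3 = 2 × 3.02/3 = 2.01333 m below the apex, so y_c = 2.2 + 2.01333 = 4.21333 m and h_c = 4.21333 × 0.933580 = 3.93348 m.
A = ½ × 1.59 × 3.02 = 2.4009 m².
Resultant F = γ·h_c·A = 7.74009 × 3.93348 × 2.4009 = 73.0966 kN.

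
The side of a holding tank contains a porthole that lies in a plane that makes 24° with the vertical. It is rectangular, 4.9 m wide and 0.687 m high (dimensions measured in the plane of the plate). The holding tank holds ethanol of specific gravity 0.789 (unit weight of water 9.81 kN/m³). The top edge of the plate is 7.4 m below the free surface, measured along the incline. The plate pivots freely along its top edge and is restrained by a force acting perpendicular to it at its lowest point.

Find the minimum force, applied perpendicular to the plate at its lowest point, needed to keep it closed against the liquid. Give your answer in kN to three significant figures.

γ = 0.789 × 9.81 = 7.74009 kN/m³.
The plate makes 24° with the vertical, i.e. θ = 90° − 24° = 66° to the horizontal. Measuring y along the incline from the free-surface line, vertical depth h = y·sinθ with sinθ = 0.913545.
The centroid lies 0.687/2 = 0.3435 m below the top edge, so y_c = 7.4 + 0.3435 = 7.7435 m and h_c = 7.7435 × 0.913545 = 7.07404 m.
A = 4.9 × 0.687 = 3.3663 m².
Resultant F = γ·h_c·A = 7.74009 × 7.07404 × 3.3663 = 184.317 kN.
I_c = b·h³/12 = 4.9 × 0.687³/12 = 0.132399 m⁴.
Centre of pressure: y_p = y_c + I_c/(y_c·A) = 7.7435 + 0.132399/(7.7435 × 3.3663) = 7.7435 + 0.00507919 = 7.74858 m along the plane.
The resultant acts 0.3435 + 0.00507919 = 0.348579 m (along the plate) below the hinge at the top edge, so the moment about the hinge is M = F × 0.348579 = 184.317 × 0.348579 = 64.249 kN·m.
A normal force at the bottom, 0.687 m from the hinge, must supply this moment: P = 64.249/0.687 = 93.5211 kN.

P ≈ 93.5 kN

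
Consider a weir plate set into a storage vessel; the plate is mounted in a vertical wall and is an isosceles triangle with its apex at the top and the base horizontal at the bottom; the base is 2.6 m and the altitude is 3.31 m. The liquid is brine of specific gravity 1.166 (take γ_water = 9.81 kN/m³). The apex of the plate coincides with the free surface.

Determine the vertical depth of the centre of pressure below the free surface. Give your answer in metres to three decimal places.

γ = 1.166 × 9.81 = 11.43846 kN/m³.
With the apex up, the centroid sits 2h/3 = 2 × 3.31/3 = 2.20667 m below the apex, so the centroid depth is h_c = 2.20667 m.
A = ½ × 2.6 × 3.31 = 4.303 m².
Resultant F = γ·h_c·A = 11.43846 × 2.20667 × 4.303 = 108.612 kN.
I_c = b·h³/36 = 2.6 × 3.31³/36 = 2.61912 m⁴.
Centre of pressure: y_p = y_c + I_c/(y_c·A) = 2.20667 + 2.61912/(2.20667 × 4.303) = 2.20667 + 0.275833 = 2.4825 m along the plane.

h_p = 2.483 m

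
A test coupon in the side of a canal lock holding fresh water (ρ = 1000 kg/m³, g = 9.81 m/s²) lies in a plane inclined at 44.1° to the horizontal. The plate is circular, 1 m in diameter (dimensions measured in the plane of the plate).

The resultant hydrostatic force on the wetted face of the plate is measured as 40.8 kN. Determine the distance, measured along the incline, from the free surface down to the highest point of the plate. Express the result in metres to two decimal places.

y_top ≈ 7.11 m

γ = ρg = 1000 × 9.81 = 9810 N/m³ = 9.81 kN/m³.
A = π(0.5)² = 0.785398 m².
From F = γ·h_c·A, the centroid depth is h_c = 40.8/(9.81 × 0.785398) = 5.29543 m.
Let θ = 44.1° be the plate's angle to the horizontal; measure y along the incline from where the plane meets the free surface. Vertical depth h = y·sinθ with sinθ = 0.695913.
Along the incline, y_c = h_c/sinθ = 5.29543/0.695913 = 7.60933 m.
The centroid is at the centre, 0.5 m below the top of the plate, so the highest point sits at y_top = 7.60933 − 0.5 = 7.10933 m along the incline.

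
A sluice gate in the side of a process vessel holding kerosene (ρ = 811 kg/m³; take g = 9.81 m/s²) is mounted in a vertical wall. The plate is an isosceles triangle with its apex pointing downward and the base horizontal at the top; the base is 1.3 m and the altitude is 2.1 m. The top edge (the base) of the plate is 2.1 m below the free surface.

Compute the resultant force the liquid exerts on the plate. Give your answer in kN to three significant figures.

F ≈ 30.4 kN

γ = ρg = 811 × 9.81 / 1000 = 7.95591 kN/m³.
With the apex down, the centroid sits h/3 = 2.1/3 = 0.7 m below the base (the top edge), so the centroid depth is h_c = 2.1 + 0.7 = 2.8 m.
A = ½ × 1.3 × 2.1 = 1.365 m².
Resultant F = γ·h_c·A = 7.95591 × 2.8 × 1.365 = 30.4075 kN.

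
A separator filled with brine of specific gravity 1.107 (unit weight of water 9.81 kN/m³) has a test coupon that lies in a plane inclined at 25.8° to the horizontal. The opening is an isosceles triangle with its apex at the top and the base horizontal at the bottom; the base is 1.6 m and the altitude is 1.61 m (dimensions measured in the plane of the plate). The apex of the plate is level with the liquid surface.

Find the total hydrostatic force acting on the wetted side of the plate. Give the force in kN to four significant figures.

F ≈ 6.534 kN

γ = 1.107 × 9.81 = 10.85967 kN/m³.
Let θ = 25.8° be the plate's angle to the horizontal; measure y along the incline from where the plane meets the free surface. Vertical depth h = y·sinθ with sinθ = 0.435231.
With the apex up, the centroid sits 2h/3 = 2 × 1.61/3 = 1.07333 m below the apex, so y_c = 1.07333 m and h_c = 1.07333 × 0.435231 = 0.467146 m.
A = ½ × 1.6 × 1.61 = 1.288 m².
Resultant F = γ·h_c·A = 10.85967 × 0.467146 × 1.288 = 6.53409 kN.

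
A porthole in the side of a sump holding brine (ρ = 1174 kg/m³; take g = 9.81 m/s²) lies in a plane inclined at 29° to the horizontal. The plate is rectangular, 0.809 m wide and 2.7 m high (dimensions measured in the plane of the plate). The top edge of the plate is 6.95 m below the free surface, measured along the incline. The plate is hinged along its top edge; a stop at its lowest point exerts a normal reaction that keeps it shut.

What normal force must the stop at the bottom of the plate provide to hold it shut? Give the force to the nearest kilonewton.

γ = ρg = 1174 × 9.81 / 1000 = 11.51694 kN/m³.
Let θ = 29° be the plate's angle to the horizontal; measure y along the incline from where the plane meets the free surface. Vertical depth h = y·sinθ with sinθ = 0.484810.
The centroid lies 2.7/2 = 1.35 m below the top edge, so y_c = 6.95 + 1.35 = 8.3 m and h_c = 8.3 × 0.484810 = 4.02392 m.
A = 0.809 × 2.7 = 2.1843 m².
Resultant F = γ·h_c·A = 11.51694 × 4.02392 × 2.1843 = 101.228 kN.
I_c = b·h³/12 = 0.809 × 2.7³/12 = 1.32696 m⁴.
Centre of pressure: y_p = y_c + I_c/(y_c·A) = 8.3 + 1.32696/(8.3 × 2.1843) = 8.3 + 0.0731926 = 8.37319 m along the plane.
The resultant acts 1.35 + 0.0731926 = 1.42319 m (along the plate) below the hinge at the top edge, so the moment about the hinge is M = F × 1.42319 = 101.228 × 1.42319 = 144.067 kN·m.
A normal force at the bottom, 2.7 m from the hinge, must supply this moment: P = 144.067/2.7 = 53.3581 kN.

P ≈ 53 kN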